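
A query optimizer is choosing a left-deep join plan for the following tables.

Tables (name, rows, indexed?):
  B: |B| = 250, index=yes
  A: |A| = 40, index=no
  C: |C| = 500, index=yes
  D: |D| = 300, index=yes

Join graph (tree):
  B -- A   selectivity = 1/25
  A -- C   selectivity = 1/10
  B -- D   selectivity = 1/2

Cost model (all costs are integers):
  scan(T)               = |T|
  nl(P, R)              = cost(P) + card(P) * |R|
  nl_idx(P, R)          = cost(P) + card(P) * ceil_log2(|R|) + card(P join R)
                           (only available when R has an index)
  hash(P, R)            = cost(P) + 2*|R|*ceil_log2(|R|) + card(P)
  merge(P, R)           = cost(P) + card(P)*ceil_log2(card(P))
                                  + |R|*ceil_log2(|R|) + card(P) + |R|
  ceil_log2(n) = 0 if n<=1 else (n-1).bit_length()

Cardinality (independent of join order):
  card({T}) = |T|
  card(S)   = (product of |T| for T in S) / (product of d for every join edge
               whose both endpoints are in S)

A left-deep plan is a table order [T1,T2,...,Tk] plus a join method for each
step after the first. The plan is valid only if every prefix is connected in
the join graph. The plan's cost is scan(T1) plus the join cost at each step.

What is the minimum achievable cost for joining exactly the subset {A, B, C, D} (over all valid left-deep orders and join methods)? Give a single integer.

Selinger DP over subsets of {A,B,C,D}:
  {B}: scan cost=250, card=250
  {A}: scan cost=40, card=40
  {C}: scan cost=500, card=500
  {D}: scan cost=300, card=300
  {AB}: card=400; try (B,nl_idx)→760, (A,hash)→980, (B,merge)→2570, (A,merge)→2780, (B,hash)→4080, (B,nl)→10040 …(+1); best=760 via (B,nl_idx)
  {BD}: card=37500; try (B,hash)→4600, (D,merge)→5500, (B,merge)→5550, (D,hash)→5900, (D,nl_idx)→40000, (B,nl_idx)→40200 …(+2); best=4600 via (B,hash)
  {AC}: card=2000; try (A,hash)→1480, (C,nl_idx)→2400, (C,merge)→5320, (A,merge)→5780, (C,hash)→9080, (C,nl)→20040 …(+1); best=1480 via (A,hash)
  {ABC}: card=20000; try (B,hash)→7480, (C,merge)→9760, (C,hash)→10160, (C,nl_idx)→24360, (B,merge)→27730, (B,nl_idx)→37480 …(+2); best=7480 via (B,hash)
  {ABD}: card=60000; try (D,hash)→6560, (D,merge)→7760, (A,hash)→42580, (D,nl_idx)→64360, (D,nl)→120760, (A,merge)→642380 …(+1); best=6560 via (D,hash)
  {ABCD}: card=3000000; try (D,hash)→32880, (C,hash)→75560, (D,merge)→330480, (C,merge)→1031560, (D,nl_idx)→3187480, (C,nl_idx)→3546560 …(+2); best=32880 via (D,hash)

32880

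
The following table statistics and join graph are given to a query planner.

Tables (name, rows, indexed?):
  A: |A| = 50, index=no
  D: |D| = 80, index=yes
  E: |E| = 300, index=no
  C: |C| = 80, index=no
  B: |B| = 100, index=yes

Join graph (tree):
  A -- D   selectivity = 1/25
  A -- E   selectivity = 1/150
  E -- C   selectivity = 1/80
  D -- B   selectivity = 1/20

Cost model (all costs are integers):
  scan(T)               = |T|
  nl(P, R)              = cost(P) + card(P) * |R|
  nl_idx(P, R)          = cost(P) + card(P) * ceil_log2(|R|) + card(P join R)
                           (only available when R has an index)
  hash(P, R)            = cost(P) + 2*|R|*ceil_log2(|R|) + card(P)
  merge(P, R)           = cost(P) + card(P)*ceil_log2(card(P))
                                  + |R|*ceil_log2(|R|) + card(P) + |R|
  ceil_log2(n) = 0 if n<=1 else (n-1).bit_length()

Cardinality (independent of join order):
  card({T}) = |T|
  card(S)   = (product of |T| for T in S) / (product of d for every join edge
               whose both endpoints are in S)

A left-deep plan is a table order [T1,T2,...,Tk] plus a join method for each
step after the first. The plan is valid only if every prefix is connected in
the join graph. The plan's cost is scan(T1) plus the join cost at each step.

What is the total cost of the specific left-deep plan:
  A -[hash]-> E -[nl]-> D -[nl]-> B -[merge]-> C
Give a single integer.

step 1: scan A: cost=50, card=50
step 2: join E via hash
    card(P join E) = 50*300/(150) = 100
    cost = 50 + 2*300*9 + 50 = 5500
step 3: join D via nl
    card(P join D) = 100*80/(25) = 320
    cost = 5500 + 100*80 = 13500
step 4: join B via nl
    card(P join B) = 320*100/(20) = 1600
    cost = 13500 + 320*100 = 45500
step 5: join C via merge
    card(P join C) = 1600*80/(80) = 1600
    cost = 45500 + 1600*11 + 80*7 + 1600 + 80 = 65340

65340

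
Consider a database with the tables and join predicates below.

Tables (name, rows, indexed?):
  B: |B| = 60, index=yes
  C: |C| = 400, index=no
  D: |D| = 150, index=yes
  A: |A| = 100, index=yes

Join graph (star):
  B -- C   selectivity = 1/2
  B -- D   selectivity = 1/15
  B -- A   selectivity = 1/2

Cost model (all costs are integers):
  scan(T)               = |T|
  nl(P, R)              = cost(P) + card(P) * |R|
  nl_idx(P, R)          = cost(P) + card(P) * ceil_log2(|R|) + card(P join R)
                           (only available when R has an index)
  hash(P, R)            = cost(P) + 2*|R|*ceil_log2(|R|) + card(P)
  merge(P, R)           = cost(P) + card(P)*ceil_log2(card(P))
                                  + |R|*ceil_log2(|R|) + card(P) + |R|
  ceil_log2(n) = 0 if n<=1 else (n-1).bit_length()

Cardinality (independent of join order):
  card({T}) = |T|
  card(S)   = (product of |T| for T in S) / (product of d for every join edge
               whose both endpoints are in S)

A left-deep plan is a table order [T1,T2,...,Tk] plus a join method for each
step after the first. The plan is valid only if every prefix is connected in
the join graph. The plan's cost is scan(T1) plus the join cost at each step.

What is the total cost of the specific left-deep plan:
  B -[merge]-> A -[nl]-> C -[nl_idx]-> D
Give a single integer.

12001280

step 1: scan B: cost=60, card=60
step 2: join A via merge
    card(P join A) = 60*100/(2) = 3000
    cost = 60 + 60*6 + 100*7 + 60 + 100 = 1280
step 3: join C via nl
    card(P join C) = 3000*400/(2) = 600000
    cost = 1280 + 3000*400 = 1201280
step 4: join D via nl_idx
    card(P join D) = 600000*150/(15) = 6000000
    cost = 1201280 + 600000*8 + 6000000 = 12001280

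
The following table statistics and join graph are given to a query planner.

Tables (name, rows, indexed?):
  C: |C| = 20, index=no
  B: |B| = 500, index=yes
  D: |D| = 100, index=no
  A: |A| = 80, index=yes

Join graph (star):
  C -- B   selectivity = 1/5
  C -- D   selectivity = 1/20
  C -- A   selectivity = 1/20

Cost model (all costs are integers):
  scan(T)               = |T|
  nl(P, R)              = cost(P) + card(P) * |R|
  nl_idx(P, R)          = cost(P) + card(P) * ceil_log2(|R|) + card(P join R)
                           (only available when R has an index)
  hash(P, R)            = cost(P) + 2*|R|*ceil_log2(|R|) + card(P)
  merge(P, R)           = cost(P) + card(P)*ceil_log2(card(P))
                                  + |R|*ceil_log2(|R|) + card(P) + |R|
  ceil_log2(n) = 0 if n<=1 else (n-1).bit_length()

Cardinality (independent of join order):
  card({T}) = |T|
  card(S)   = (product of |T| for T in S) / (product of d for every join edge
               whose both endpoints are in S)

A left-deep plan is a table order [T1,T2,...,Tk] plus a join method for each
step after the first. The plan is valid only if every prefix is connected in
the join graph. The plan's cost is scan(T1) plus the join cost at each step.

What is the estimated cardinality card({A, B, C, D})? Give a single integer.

40000

Tables in S: A(80), B(500), C(20), D(100)
Edges inside S: C-B(d=5), C-D(d=20), C-A(d=20)
numerator = 80 * 500 * 20 * 100 = 80000000
denominator = 5 * 20 * 20 = 2000
card(S) = 80000000 / 2000 = 40000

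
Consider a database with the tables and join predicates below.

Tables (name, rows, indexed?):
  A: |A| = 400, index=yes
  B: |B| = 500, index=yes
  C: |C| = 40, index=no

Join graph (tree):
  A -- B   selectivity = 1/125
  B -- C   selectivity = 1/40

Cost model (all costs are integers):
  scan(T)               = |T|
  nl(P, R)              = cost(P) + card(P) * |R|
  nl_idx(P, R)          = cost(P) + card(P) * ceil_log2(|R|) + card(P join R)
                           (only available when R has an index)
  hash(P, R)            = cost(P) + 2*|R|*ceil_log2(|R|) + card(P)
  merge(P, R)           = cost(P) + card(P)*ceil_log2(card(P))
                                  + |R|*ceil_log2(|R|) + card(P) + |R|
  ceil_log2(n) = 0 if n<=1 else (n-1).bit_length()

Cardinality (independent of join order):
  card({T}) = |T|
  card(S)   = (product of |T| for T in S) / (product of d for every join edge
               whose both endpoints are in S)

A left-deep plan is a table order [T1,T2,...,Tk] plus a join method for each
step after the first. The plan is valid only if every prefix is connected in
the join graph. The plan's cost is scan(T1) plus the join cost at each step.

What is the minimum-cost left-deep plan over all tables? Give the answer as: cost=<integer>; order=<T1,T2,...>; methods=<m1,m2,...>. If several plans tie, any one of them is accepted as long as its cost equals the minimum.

Selinger DP (subsets sized 1..n):
  {A}: scan cost=400, card=400
  {B}: scan cost=500, card=500
  {C}: scan cost=40, card=40
  {AB}: card=1600; try (B,nl_idx)→5600, (A,nl_idx)→6600, (A,hash)→8200, (B,merge)→9400, (A,merge)→9500, (B,hash)→9800 …(+2); best=5600 via (B,nl_idx)
  {BC}: card=500; try (B,nl_idx)→900, (C,hash)→1480, (B,merge)→5320, (C,merge)→5780, (B,hash)→9080, (B,nl)→20040 …(+1); best=900 via (B,nl_idx)
  {ABC}: card=1600; try (A,nl_idx)→7000, (C,hash)→7680, (A,hash)→8600, (A,merge)→9900, (C,merge)→25080, (C,nl)→69600 …(+1); best=7000 via (A,nl_idx)

cost=7000; order=C,B,A; methods=nl_idx,nl_idx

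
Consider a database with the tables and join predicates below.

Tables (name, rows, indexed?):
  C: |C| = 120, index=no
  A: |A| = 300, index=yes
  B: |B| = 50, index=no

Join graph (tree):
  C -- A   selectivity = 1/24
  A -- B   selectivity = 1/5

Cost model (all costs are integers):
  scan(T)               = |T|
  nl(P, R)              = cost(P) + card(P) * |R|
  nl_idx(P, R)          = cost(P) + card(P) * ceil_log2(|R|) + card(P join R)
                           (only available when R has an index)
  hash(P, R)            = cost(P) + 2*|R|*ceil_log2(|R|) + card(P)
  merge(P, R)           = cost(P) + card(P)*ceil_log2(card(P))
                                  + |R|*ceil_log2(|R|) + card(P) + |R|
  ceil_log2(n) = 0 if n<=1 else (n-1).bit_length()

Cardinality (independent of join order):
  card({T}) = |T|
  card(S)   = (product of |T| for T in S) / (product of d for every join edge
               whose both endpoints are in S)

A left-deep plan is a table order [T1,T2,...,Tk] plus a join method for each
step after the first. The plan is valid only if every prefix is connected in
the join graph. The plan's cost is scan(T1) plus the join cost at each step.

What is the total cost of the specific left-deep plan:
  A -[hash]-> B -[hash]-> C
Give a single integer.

5880

step 1: scan A: cost=300, card=300
step 2: join B via hash
    card(P join B) = 300*50/(5) = 3000
    cost = 300 + 2*50*6 + 300 = 1200
step 3: join C via hash
    card(P join C) = 3000*120/(24) = 15000
    cost = 1200 + 2*120*7 + 3000 = 5880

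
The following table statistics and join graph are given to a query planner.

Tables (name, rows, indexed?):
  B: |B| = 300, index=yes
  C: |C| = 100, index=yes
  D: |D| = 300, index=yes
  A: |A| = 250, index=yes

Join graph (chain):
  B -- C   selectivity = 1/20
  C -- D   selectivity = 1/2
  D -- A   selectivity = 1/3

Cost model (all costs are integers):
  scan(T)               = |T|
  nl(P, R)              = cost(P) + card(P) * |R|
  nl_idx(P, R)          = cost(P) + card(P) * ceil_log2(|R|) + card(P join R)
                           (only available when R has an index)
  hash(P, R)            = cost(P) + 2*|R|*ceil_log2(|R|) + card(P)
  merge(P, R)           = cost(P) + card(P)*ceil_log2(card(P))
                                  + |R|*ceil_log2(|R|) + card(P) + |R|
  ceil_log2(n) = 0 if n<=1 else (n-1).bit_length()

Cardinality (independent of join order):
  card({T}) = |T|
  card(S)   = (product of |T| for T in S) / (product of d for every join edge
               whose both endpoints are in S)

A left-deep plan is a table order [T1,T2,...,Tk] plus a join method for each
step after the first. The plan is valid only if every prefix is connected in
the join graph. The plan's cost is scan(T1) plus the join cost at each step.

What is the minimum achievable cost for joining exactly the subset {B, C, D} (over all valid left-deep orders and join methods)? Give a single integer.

Selinger DP over subsets of {B,C,D}:
  {B}: scan cost=300, card=300
  {C}: scan cost=100, card=100
  {D}: scan cost=300, card=300
  {BC}: card=1500; try (C,hash)→2000, (B,nl_idx)→2500, (C,nl_idx)→3900, (B,merge)→3900, (C,merge)→4100, (B,hash)→5600 …(+2); best=2000 via (C,hash)
  {CD}: card=15000; try (C,hash)→2000, (D,merge)→3900, (C,merge)→4100, (D,hash)→5600, (D,nl_idx)→16000, (C,nl_idx)→17400 …(+2); best=2000 via (C,hash)
  {BCD}: card=225000; try (D,hash)→8900, (B,hash)→22400, (D,merge)→23000, (B,merge)→230000, (D,nl_idx)→240500, (B,nl_idx)→362000 …(+2); best=8900 via (D,hash)

8900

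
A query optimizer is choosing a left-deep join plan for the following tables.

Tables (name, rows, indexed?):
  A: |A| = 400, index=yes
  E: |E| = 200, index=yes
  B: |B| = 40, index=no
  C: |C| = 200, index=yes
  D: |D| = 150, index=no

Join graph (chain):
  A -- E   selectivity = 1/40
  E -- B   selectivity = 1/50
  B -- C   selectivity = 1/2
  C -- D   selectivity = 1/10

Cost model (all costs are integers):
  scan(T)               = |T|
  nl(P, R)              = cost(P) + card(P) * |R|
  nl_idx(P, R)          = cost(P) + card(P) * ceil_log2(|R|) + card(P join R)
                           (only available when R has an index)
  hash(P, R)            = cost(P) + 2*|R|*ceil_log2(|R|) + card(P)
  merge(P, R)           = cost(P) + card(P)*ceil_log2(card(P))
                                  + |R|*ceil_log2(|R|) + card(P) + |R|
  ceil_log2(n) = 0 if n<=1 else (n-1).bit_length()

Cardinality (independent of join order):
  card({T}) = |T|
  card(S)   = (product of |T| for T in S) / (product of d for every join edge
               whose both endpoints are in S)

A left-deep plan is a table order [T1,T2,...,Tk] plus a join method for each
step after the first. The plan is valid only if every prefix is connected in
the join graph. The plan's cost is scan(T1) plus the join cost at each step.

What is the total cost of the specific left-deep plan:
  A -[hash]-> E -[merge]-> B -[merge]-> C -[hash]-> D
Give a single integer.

211680

step 1: scan A: cost=400, card=400
step 2: join E via hash
    card(P join E) = 400*200/(40) = 2000
    cost = 400 + 2*200*8 + 400 = 4000
step 3: join B via merge
    card(P join B) = 2000*40/(50) = 1600
    cost = 4000 + 2000*11 + 40*6 + 2000 + 40 = 28280
step 4: join C via merge
    card(P join C) = 1600*200/(2) = 160000
    cost = 28280 + 1600*11 + 200*8 + 1600 + 200 = 49280
step 5: join D via hash
    card(P join D) = 160000*150/(10) = 2400000
    cost = 49280 + 2*150*8 + 160000 = 211680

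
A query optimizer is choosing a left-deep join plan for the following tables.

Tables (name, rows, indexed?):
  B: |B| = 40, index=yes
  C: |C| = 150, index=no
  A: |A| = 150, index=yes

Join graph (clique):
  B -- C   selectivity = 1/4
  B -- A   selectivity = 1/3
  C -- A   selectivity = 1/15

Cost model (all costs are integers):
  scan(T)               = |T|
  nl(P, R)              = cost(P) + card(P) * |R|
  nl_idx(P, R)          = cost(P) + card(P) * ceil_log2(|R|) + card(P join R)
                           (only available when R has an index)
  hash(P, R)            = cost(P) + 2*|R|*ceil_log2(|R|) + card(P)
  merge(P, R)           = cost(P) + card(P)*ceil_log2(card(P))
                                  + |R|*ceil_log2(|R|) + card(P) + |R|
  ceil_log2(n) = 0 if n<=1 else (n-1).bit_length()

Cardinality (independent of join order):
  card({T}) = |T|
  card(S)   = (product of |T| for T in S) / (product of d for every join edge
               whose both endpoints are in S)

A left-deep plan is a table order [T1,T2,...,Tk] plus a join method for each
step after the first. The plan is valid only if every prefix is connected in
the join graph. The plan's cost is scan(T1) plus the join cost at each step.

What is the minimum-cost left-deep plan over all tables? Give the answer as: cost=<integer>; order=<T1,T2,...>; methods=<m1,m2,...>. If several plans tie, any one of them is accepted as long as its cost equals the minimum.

Selinger DP (subsets sized 1..n):
  {B}: scan cost=40, card=40
  {C}: scan cost=150, card=150
  {A}: scan cost=150, card=150
  {BC}: card=1500; try (B,hash)→780, (C,merge)→1670, (B,merge)→1780, (C,hash)→2480, (B,nl_idx)→2550, (C,nl)→6040 …(+1); best=780 via (B,hash)
  {AB}: card=2000; try (B,hash)→780, (A,merge)→1670, (B,merge)→1780, (A,nl_idx)→2360, (A,hash)→2480, (B,nl_idx)→3050 …(+2); best=780 via (B,hash)
  {AC}: card=1500; try (C,hash)→2700, (A,hash)→2700, (C,merge)→2850, (A,merge)→2850, (A,nl_idx)→2850, (C,nl)→22650 …(+1); best=2700 via (C,hash)
  {ABC}: card=5000; try (B,hash)→4680, (A,hash)→4680, (C,hash)→5180, (B,nl_idx)→16700, (A,nl_idx)→17780, (A,merge)→20130 …(+5); best=4680 via (B,hash)

cost=4680; order=A,C,B; methods=hash,hash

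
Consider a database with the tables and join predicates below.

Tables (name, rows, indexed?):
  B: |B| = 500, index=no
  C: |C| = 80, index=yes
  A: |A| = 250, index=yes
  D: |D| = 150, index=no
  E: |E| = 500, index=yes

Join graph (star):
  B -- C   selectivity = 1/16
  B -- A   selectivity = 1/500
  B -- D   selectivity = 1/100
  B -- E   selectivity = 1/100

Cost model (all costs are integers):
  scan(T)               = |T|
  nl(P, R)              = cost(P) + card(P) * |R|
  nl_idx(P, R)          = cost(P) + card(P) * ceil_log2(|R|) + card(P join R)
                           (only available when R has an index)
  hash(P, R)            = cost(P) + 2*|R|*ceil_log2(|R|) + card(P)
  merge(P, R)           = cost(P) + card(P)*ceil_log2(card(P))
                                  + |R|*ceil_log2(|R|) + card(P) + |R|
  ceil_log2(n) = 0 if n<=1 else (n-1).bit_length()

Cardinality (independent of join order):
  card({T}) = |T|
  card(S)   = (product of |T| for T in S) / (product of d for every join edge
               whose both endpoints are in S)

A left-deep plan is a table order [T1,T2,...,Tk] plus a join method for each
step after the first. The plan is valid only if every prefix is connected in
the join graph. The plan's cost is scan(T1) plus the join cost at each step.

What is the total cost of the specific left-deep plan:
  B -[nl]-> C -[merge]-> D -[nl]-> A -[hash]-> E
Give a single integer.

1022725

step 1: scan B: cost=500, card=500
step 2: join C via nl
    card(P join C) = 500*80/(16) = 2500
    cost = 500 + 500*80 = 40500
step 3: join D via merge
    card(P join D) = 2500*150/(100) = 3750
    cost = 40500 + 2500*12 + 150*8 + 2500 + 150 = 74350
step 4: join A via nl
    card(P join A) = 3750*250/(500) = 1875
    cost = 74350 + 3750*250 = 1011850
step 5: join E via hash
    card(P join E) = 1875*500/(100) = 9375
    cost = 1011850 + 2*500*9 + 1875 = 1022725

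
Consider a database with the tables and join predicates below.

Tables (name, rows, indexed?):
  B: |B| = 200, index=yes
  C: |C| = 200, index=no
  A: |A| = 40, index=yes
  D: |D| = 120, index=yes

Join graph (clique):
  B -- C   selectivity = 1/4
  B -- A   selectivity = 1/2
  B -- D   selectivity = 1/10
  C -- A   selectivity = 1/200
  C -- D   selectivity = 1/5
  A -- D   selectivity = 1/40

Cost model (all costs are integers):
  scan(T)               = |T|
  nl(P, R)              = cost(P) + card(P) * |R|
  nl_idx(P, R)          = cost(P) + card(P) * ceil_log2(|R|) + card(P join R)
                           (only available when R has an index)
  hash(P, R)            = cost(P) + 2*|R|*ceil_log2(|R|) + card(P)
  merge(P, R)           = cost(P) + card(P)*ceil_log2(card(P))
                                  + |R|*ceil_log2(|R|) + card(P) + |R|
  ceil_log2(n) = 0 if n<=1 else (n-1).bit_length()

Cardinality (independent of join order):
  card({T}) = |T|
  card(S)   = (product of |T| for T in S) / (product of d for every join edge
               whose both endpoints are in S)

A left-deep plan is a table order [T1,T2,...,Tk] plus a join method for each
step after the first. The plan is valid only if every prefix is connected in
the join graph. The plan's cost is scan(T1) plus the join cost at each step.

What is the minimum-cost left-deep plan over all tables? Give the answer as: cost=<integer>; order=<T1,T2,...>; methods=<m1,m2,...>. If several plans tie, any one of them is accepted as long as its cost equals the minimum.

Selinger DP (subsets sized 1..n):
  {B}: scan cost=200, card=200
  {C}: scan cost=200, card=200
  {A}: scan cost=40, card=40
  {D}: scan cost=120, card=120
  {BC}: card=10000; try (C,hash)→3600, (B,hash)→3600, (C,merge)→3800, (B,merge)→3800, (B,nl_idx)→11800, (C,nl)→40200 …(+1); best=3600 via (C,hash)
  {AB}: card=4000; try (A,hash)→880, (B,merge)→2120, (A,merge)→2280, (B,hash)→3280, (B,nl_idx)→4360, (A,nl_idx)→5400 …(+2); best=880 via (A,hash)
  {BD}: card=2400; try (D,hash)→2080, (B,merge)→2880, (D,merge)→2960, (B,hash)→3440, (B,nl_idx)→3480, (D,nl_idx)→4000 …(+2); best=2080 via (D,hash)
  {AC}: card=40; try (A,hash)→880, (A,nl_idx)→1440, (C,merge)→2120, (A,merge)→2280, (C,hash)→3280, (C,nl)→8040 …(+1); best=880 via (A,hash)
  {CD}: card=4800; try (D,hash)→2080, (C,merge)→2880, (D,merge)→2960, (C,hash)→3440, (D,nl_idx)→6400, (C,nl)→24120 …(+1); best=2080 via (D,hash)
  {AD}: card=120; try (D,nl_idx)→440, (A,hash)→720, (A,nl_idx)→960, (D,merge)→1280, (A,merge)→1360, (D,hash)→1760 …(+2); best=440 via (D,nl_idx)
  {ABC}: card=1000; try (B,nl_idx)→2200, (B,merge)→2960, (B,hash)→4120, (C,hash)→8080, (B,nl)→8880, (A,hash)→14080 …(+5); best=2200 via (B,nl_idx)
  {BCD}: card=24000; try (C,hash)→7680, (B,hash)→10080, (D,hash)→15280, (C,merge)→35080, (B,nl_idx)→64480, (B,merge)→71080 …(+5); best=7680 via (C,hash)
  {ABD}: card=1200; try (B,nl_idx)→2600, (B,merge)→3200, (B,hash)→3760, (A,hash)→4960, (D,hash)→6560, (A,nl_idx)→17680 …(+6); best=2600 via (B,nl_idx)
  {ACD}: card=24; try (D,nl_idx)→1184, (D,merge)→2120, (D,hash)→2600, (C,merge)→3200, (C,hash)→3760, (D,nl)→5680 …(+5); best=1184 via (D,nl_idx)
  {ABCD}: card=60; try (B,nl_idx)→1436, (B,merge)→3128, (B,hash)→4408, (D,hash)→4880, (B,nl)→5984, (C,hash)→7000 …(+9); best=1436 via (B,nl_idx)

cost=1436; order=C,A,D,B; methods=hash,nl_idx,nl_idx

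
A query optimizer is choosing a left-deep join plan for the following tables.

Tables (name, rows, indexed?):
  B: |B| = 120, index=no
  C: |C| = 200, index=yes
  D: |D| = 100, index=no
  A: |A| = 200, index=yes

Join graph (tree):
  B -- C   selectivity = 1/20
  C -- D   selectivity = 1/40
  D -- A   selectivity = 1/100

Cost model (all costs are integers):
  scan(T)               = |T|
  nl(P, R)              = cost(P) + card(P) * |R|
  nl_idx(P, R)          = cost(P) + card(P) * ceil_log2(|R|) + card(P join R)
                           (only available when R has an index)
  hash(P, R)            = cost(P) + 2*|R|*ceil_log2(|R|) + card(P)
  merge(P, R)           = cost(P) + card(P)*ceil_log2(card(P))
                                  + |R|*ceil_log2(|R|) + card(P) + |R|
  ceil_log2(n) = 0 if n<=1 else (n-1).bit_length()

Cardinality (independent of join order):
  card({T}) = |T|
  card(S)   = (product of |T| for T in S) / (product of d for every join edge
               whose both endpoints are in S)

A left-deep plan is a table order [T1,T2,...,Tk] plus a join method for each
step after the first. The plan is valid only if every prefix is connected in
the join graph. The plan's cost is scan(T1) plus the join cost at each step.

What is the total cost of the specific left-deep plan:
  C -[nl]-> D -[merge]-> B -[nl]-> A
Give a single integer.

step 1: scan C: cost=200, card=200
step 2: join D via nl
    card(P join D) = 200*100/(40) = 500
    cost = 200 + 200*100 = 20200
step 3: join B via merge
    card(P join B) = 500*120/(20) = 3000
    cost = 20200 + 500*9 + 120*7 + 500 + 120 = 26160
step 4: join A via nl
    card(P join A) = 3000*200/(100) = 6000
    cost = 26160 + 3000*200 = 626160

626160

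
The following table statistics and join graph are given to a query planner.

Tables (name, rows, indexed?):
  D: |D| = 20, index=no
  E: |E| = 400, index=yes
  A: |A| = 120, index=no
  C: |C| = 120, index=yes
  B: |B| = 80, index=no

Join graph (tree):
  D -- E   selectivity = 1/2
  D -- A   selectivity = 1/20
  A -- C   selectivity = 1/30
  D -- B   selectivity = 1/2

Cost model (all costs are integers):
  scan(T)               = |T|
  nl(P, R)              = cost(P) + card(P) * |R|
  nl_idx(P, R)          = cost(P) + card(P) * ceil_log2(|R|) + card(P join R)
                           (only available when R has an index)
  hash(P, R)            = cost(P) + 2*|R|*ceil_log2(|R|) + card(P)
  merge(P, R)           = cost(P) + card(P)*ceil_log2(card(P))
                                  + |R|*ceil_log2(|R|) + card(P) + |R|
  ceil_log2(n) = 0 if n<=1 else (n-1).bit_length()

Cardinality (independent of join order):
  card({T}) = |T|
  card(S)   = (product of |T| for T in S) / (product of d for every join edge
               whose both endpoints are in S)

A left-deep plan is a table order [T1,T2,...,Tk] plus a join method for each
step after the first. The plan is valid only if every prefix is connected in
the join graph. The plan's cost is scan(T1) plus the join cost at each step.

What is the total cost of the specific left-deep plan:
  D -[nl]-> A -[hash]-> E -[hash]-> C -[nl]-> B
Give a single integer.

step 1: scan D: cost=20, card=20
step 2: join A via nl
    card(P join A) = 20*120/(20) = 120
    cost = 20 + 20*120 = 2420
step 3: join E via hash
    card(P join E) = 120*400/(2) = 24000
    cost = 2420 + 2*400*9 + 120 = 9740
step 4: join C via hash
    card(P join C) = 24000*120/(30) = 96000
    cost = 9740 + 2*120*7 + 24000 = 35420
step 5: join B via nl
    card(P join B) = 96000*80/(2) = 3840000
    cost = 35420 + 96000*80 = 7715420

7715420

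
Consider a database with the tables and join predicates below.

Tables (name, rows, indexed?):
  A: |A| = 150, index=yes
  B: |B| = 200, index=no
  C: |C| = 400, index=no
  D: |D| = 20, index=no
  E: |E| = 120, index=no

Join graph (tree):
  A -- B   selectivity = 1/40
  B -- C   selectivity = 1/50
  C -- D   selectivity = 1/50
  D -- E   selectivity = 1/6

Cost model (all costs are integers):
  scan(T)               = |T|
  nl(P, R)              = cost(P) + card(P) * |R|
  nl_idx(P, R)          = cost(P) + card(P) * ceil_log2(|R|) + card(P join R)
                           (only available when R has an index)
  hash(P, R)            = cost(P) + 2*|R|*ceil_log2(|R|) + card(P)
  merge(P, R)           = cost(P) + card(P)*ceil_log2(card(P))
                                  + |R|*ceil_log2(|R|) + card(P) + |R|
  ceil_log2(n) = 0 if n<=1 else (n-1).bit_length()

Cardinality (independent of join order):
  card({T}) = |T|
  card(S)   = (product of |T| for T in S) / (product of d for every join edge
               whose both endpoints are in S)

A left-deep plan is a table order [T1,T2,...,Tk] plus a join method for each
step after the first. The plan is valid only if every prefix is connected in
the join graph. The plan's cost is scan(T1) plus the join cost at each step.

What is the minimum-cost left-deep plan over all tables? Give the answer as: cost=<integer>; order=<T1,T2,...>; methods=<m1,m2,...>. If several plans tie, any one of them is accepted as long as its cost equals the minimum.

cost=11360; order=C,D,B,A,E; methods=hash,merge,hash,hash

Selinger DP (subsets sized 1..n):
  {A}: scan cost=150, card=150
  {B}: scan cost=200, card=200
  {C}: scan cost=400, card=400
  {D}: scan cost=20, card=20
  {E}: scan cost=120, card=120
  {AB}: card=750; try (A,nl_idx)→2550, (A,hash)→2800, (B,merge)→3300, (A,merge)→3350, (B,hash)→3500, (B,nl)→30150 …(+1); best=2550 via (A,nl_idx)
  {BC}: card=1600; try (B,hash)→4000, (C,merge)→6000, (B,merge)→6200, (C,hash)→7600, (C,nl)→80200, (B,nl)→80400; best=4000 via (B,hash)
  {CD}: card=160; try (D,hash)→1000, (C,merge)→4140, (D,merge)→4520, (C,hash)→7240, (C,nl)→8020, (D,nl)→8400; best=1000 via (D,hash)
  {DE}: card=400; try (D,hash)→440, (E,merge)→1100, (D,merge)→1200, (E,hash)→1720, (E,nl)→2420, (D,nl)→2520; best=440 via (D,hash)
  {ABC}: card=6000; try (A,hash)→8000, (C,hash)→10500, (C,merge)→14800, (A,nl_idx)→22800, (A,merge)→24550, (A,nl)→244000 …(+1); best=8000 via (A,hash)
  {BCD}: card=640; try (B,merge)→4240, (B,hash)→4360, (D,hash)→5800, (D,merge)→23320, (B,nl)→33000, (D,nl)→36000; best=4240 via (B,merge)
  {CDE}: card=3200; try (E,hash)→2840, (E,merge)→3400, (C,hash)→8040, (C,merge)→8440, (E,nl)→20200, (C,nl)→160440; best=2840 via (E,hash)
  {ABCD}: card=2400; try (A,hash)→7280, (A,nl_idx)→11760, (A,merge)→12630, (D,hash)→14200, (D,merge)→92120, (A,nl)→100240 …(+1); best=7280 via (A,hash)
  {BCDE}: card=12800; try (E,hash)→6560, (B,hash)→9240, (E,merge)→12240, (B,merge)→46240, (E,nl)→81040, (B,nl)→642840; best=6560 via (E,hash)
  {ABCDE}: card=48000; try (E,hash)→11360, (A,hash)→21760, (E,merge)→39440, (A,nl_idx)→156960, (A,merge)→199910, (E,nl)→295280 …(+1); best=11360 via (E,hash)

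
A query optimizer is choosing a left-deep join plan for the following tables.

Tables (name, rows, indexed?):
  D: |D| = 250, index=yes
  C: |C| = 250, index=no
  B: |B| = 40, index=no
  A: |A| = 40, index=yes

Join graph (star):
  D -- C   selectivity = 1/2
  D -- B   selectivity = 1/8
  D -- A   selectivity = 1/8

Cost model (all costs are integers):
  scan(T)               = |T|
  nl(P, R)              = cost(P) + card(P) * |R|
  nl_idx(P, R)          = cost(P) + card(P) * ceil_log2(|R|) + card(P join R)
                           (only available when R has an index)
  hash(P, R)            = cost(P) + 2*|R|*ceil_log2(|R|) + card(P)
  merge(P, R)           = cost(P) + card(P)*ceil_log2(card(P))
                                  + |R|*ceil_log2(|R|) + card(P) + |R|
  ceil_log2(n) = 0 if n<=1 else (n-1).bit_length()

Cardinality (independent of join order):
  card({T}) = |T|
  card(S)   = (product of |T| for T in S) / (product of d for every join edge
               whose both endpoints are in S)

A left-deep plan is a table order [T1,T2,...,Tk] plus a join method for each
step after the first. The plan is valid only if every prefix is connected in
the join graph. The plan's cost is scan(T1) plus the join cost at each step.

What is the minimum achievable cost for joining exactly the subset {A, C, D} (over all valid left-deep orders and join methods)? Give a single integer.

Selinger DP over subsets of {A,C,D}:
  {D}: scan cost=250, card=250
  {C}: scan cost=250, card=250
  {A}: scan cost=40, card=40
  {CD}: card=31250; try (D,hash)→4500, (C,hash)→4500, (D,merge)→4750, (C,merge)→4750, (D,nl_idx)→33500, (D,nl)→62750 …(+1); best=4500 via (D,hash)
  {AD}: card=1250; try (A,hash)→980, (D,nl_idx)→1610, (D,merge)→2570, (A,merge)→2780, (A,nl_idx)→3000, (D,hash)→4080 …(+2); best=980 via (A,hash)
  {ACD}: card=156250; try (C,hash)→6230, (C,merge)→18230, (A,hash)→36230, (C,nl)→313480, (A,nl_idx)→348250, (A,merge)→504780 …(+1); best=6230 via (C,hash)

6230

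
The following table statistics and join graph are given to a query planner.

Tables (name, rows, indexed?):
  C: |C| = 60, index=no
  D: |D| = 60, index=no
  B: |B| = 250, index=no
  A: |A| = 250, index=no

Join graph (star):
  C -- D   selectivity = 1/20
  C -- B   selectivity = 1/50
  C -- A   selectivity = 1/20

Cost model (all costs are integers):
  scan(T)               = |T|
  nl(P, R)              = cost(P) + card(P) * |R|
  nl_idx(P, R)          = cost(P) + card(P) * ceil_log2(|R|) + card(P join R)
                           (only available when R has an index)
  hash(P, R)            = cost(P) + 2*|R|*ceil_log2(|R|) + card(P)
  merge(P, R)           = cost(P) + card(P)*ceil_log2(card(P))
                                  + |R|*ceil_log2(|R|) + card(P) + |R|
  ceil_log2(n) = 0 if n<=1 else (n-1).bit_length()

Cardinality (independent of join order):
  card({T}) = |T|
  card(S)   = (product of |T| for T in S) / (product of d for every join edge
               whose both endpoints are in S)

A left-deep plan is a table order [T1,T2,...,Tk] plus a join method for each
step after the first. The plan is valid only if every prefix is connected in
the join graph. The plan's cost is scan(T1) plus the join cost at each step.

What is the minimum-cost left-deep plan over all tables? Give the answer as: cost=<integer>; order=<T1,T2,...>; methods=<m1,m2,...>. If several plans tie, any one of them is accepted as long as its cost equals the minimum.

Selinger DP (subsets sized 1..n):
  {C}: scan cost=60, card=60
  {D}: scan cost=60, card=60
  {B}: scan cost=250, card=250
  {A}: scan cost=250, card=250
  {CD}: card=180; try (D,hash)→840, (C,hash)→840, (D,merge)→900, (C,merge)→900, (D,nl)→3660, (C,nl)→3660; best=840 via (D,hash)
  {BC}: card=300; try (C,hash)→1220, (B,merge)→2730, (C,merge)→2920, (B,hash)→4120, (B,nl)→15060, (C,nl)→15250; best=1220 via (C,hash)
  {AC}: card=750; try (C,hash)→1220, (A,merge)→2730, (C,merge)→2920, (A,hash)→4120, (A,nl)→15060, (C,nl)→15250; best=1220 via (C,hash)
  {BCD}: card=900; try (D,hash)→2240, (D,merge)→4640, (B,merge)→4710, (B,hash)→5020, (D,nl)→19220, (B,nl)→45840; best=2240 via (D,hash)
  {ACD}: card=2250; try (D,hash)→2690, (A,merge)→4710, (A,hash)→5020, (D,merge)→9890, (A,nl)→45840, (D,nl)→46220; best=2690 via (D,hash)
  {ABC}: card=3750; try (A,hash)→5520, (B,hash)→5970, (A,merge)→6470, (B,merge)→11720, (A,nl)→76220, (B,nl)→188720; best=5520 via (A,hash)
  {ABCD}: card=11250; try (A,hash)→7140, (B,hash)→8940, (D,hash)→9990, (A,merge)→14390, (B,merge)→34190, (D,merge)→54690 …(+3); best=7140 via (A,hash)

cost=7140; order=B,C,D,A; methods=hash,hash,hash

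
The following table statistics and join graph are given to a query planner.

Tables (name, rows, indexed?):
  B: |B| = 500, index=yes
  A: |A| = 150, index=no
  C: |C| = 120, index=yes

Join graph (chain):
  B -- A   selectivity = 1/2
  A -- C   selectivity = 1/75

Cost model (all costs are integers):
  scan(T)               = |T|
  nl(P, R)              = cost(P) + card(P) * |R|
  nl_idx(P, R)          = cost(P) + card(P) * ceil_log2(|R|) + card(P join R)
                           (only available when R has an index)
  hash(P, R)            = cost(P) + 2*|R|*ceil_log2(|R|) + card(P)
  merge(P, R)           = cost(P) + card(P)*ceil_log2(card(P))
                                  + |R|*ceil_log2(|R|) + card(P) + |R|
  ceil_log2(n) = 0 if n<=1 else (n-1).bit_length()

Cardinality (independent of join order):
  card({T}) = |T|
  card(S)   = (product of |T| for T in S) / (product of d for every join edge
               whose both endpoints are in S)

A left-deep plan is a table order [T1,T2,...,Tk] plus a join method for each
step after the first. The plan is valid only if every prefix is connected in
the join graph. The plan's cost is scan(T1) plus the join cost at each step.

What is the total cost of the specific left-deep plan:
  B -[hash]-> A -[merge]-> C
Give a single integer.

step 1: scan B: cost=500, card=500
step 2: join A via hash
    card(P join A) = 500*150/(2) = 37500
    cost = 500 + 2*150*8 + 500 = 3400
step 3: join C via merge
    card(P join C) = 37500*120/(75) = 60000
    cost = 3400 + 37500*16 + 120*7 + 37500 + 120 = 641860

641860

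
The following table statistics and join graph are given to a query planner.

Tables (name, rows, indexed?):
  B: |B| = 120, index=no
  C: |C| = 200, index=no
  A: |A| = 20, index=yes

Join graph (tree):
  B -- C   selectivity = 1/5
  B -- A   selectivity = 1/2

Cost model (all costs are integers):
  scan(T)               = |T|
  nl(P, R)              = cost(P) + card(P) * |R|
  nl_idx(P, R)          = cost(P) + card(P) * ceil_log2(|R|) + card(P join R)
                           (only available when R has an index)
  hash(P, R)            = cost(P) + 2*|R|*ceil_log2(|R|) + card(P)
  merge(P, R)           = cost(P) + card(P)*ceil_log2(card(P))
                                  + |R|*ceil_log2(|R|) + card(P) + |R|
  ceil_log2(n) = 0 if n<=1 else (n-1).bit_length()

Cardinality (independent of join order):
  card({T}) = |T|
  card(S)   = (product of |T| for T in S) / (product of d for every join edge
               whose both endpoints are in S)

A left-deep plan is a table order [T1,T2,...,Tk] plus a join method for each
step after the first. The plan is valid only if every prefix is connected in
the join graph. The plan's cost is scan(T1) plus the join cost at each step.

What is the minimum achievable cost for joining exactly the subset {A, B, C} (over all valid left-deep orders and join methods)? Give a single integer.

Selinger DP over subsets of {A,B,C}:
  {B}: scan cost=120, card=120
  {C}: scan cost=200, card=200
  {A}: scan cost=20, card=20
  {BC}: card=4800; try (B,hash)→2080, (C,merge)→2880, (B,merge)→2960, (C,hash)→3440, (C,nl)→24120, (B,nl)→24200; best=2080 via (B,hash)
  {AB}: card=1200; try (A,hash)→440, (B,merge)→1100, (A,merge)→1200, (B,hash)→1720, (A,nl_idx)→1920, (B,nl)→2420 …(+1); best=440 via (A,hash)
  {ABC}: card=48000; try (C,hash)→4840, (A,hash)→7080, (C,merge)→16640, (A,merge)→69400, (A,nl_idx)→74080, (A,nl)→98080 …(+1); best=4840 via (C,hash)

4840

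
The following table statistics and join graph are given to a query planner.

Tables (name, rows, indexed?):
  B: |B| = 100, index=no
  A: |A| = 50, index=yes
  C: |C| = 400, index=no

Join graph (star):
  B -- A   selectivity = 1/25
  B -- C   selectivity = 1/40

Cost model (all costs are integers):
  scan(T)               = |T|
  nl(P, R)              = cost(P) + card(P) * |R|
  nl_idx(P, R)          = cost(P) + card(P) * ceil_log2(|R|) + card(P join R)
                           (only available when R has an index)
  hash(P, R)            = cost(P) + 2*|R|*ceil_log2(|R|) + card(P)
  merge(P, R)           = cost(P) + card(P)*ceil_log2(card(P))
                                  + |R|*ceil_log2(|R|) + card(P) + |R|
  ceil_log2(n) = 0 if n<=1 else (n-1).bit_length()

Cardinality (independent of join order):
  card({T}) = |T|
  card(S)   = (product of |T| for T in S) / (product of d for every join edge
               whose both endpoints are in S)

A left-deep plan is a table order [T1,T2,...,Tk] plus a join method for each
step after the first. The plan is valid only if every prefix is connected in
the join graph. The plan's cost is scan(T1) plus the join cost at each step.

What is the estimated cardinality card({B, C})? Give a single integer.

Tables in S: B(100), C(400)
Edges inside S: B-C(d=40)
numerator = 100 * 400 = 40000
denominator = 40 = 40
card(S) = 40000 / 40 = 1000

1000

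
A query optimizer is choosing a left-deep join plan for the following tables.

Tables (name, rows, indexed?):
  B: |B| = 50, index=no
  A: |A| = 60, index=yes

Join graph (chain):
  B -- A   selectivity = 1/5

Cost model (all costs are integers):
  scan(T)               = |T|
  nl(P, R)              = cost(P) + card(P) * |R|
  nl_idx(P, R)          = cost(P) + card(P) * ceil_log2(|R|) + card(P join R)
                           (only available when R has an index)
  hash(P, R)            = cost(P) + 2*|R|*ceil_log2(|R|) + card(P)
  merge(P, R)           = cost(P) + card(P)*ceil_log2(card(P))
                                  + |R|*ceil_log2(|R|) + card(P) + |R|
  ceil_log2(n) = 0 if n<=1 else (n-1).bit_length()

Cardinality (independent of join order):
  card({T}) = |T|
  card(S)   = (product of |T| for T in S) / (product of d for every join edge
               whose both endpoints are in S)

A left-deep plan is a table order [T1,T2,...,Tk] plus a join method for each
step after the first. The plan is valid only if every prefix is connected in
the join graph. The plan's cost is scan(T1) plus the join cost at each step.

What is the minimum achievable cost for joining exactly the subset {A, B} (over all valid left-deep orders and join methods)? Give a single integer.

Selinger DP over subsets of {A,B}:
  {B}: scan cost=50, card=50
  {A}: scan cost=60, card=60
  {AB}: card=600; try (B,hash)→720, (A,hash)→820, (A,merge)→820, (B,merge)→830, (A,nl_idx)→950, (A,nl)→3050 …(+1); best=720 via (B,hash)

720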